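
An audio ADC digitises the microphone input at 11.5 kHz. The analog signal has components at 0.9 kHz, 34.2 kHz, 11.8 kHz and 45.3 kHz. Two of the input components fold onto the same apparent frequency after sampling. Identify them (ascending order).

fs/2 = 5.75 kHz.
0.9 kHz ≤ fs/2 = 5.75 kHz, passes unchanged.
34.2 kHz mod fs = 11.2 kHz.
11.2 kHz > fs/2 = 5.75 kHz, folds to fs − 11.2 kHz = 0.3 kHz.
11.8 kHz mod fs = 0.3 kHz.
0.3 kHz ≤ fs/2 = 5.75 kHz, appears at 0.3 kHz.
45.3 kHz mod fs = 10.8 kHz.
10.8 kHz > fs/2 = 5.75 kHz, folds to fs − 10.8 kHz = 0.7 kHz.
11.8 kHz and 34.2 kHz both map to 0.3 kHz.

11.8 kHz, 34.2 kHz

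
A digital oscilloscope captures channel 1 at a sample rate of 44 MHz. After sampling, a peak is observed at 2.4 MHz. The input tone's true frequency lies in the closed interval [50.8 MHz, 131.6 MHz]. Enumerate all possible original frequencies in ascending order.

85.6 MHz, 90.4 MHz, 129.6 MHz

Frequencies that alias to 2.4 MHz are k·fs ± 2.4 MHz for integer k ≥ 0.
k=0: 2.4 MHz.
k=1: 41.6 MHz, 46.4 MHz.
k=2: 85.6 MHz, 90.4 MHz.
k=3: 129.6 MHz, 134.4 MHz.
k=4: 173.6 MHz, 178.4 MHz.
Within [50.8 MHz, 131.6 MHz]: 85.6 MHz, 90.4 MHz, 129.6 MHz.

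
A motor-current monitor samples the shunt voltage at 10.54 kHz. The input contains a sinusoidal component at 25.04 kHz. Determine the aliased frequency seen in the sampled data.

3.96 kHz

25.04 kHz mod fs = 3.96 kHz.
3.96 kHz ≤ fs/2 = 5.27 kHz, appears at 3.96 kHz.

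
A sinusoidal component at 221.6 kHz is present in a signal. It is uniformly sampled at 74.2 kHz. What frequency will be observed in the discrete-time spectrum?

1 kHz

221.6 kHz mod fs = 73.2 kHz.
73.2 kHz > fs/2 = 37.1 kHz, folds to fs − 73.2 kHz = 1 kHz.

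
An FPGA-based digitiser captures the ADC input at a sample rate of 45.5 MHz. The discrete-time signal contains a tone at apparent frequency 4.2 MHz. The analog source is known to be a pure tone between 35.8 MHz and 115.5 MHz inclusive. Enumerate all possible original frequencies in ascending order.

41.3 MHz, 49.7 MHz, 86.8 MHz, 95.2 MHz

Frequencies that alias to 4.2 MHz are k·fs ± 4.2 MHz for integer k ≥ 0.
k=0: 4.2 MHz.
k=1: 41.3 MHz, 49.7 MHz.
k=2: 86.8 MHz, 95.2 MHz.
k=3: 132.3 MHz, 140.7 MHz.
Within [35.8 MHz, 115.5 MHz]: 41.3 MHz, 49.7 MHz, 86.8 MHz, 95.2 MHz.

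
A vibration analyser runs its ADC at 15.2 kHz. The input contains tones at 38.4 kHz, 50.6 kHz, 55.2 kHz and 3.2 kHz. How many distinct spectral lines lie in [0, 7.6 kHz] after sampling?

4

fs/2 = 7.6 kHz.
38.4 kHz mod fs = 8 kHz.
8 kHz > fs/2 = 7.6 kHz, folds to fs − 8 kHz = 7.2 kHz.
50.6 kHz mod fs = 5 kHz.
5 kHz ≤ fs/2 = 7.6 kHz, appears at 5 kHz.
55.2 kHz mod fs = 9.6 kHz.
9.6 kHz > fs/2 = 7.6 kHz, folds to fs − 9.6 kHz = 5.6 kHz.
3.2 kHz ≤ fs/2 = 7.6 kHz, passes unchanged.
Distinct values: {3.2 kHz, 5 kHz, 5.6 kHz, 7.2 kHz} → 4.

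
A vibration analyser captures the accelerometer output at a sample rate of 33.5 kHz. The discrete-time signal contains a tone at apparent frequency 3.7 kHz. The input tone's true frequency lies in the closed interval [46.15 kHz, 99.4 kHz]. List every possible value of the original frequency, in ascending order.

Frequencies that alias to 3.7 kHz are k·fs ± 3.7 kHz for integer k ≥ 0.
k=0: 3.7 kHz.
k=1: 29.8 kHz, 37.2 kHz.
k=2: 63.3 kHz, 70.7 kHz.
k=3: 96.8 kHz, 104.2 kHz.
k=4: 130.3 kHz, 137.7 kHz.
Within [46.15 kHz, 99.4 kHz]: 63.3 kHz, 70.7 kHz, 96.8 kHz.

63.3 kHz, 70.7 kHz, 96.8 kHz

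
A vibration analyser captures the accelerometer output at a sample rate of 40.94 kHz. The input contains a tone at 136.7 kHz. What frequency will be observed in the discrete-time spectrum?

13.88 kHz

136.7 kHz mod fs = 13.88 kHz.
13.88 kHz ≤ fs/2 = 20.47 kHz, appears at 13.88 kHz.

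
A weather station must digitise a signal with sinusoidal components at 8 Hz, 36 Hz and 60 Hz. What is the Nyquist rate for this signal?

Highest-frequency component: 60 Hz.
Nyquist rate = 2 × 60 Hz = 120 Hz.

120 Hz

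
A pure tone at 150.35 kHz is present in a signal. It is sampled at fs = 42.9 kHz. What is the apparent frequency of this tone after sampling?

21.25 kHz

150.35 kHz mod fs = 21.65 kHz.
21.65 kHz > fs/2 = 21.45 kHz, folds to fs − 21.65 kHz = 21.25 kHz.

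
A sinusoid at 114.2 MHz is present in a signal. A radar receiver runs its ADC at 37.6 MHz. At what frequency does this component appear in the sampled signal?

1.4 MHz

114.2 MHz mod fs = 1.4 MHz.
1.4 MHz ≤ fs/2 = 18.8 MHz, appears at 1.4 MHz.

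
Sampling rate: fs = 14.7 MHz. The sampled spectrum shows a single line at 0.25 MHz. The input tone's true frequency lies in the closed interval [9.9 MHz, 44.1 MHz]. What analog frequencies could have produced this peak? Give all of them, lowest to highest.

14.45 MHz, 14.95 MHz, 29.15 MHz, 29.65 MHz, 43.85 MHz

Frequencies that alias to 0.25 MHz are k·fs ± 0.25 MHz for integer k ≥ 0.
k=0: 0.25 MHz.
k=1: 14.45 MHz, 14.95 MHz.
k=2: 29.15 MHz, 29.65 MHz.
k=3: 43.85 MHz, 44.35 MHz.
k=4: 58.55 MHz, 59.05 MHz.
Within [9.9 MHz, 44.1 MHz]: 14.45 MHz, 14.95 MHz, 29.15 MHz, 29.65 MHz, 43.85 MHz.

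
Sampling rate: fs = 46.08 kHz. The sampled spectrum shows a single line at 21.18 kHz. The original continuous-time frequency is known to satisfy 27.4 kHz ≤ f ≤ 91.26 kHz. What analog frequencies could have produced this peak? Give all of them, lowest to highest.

Frequencies that alias to 21.18 kHz are k·fs ± 21.18 kHz for integer k ≥ 0.
k=0: 21.18 kHz.
k=1: 24.9 kHz, 67.26 kHz.
k=2: 70.98 kHz, 113.34 kHz.
k=3: 117.06 kHz, 159.42 kHz.
Within [27.4 kHz, 91.26 kHz]: 67.26 kHz, 70.98 kHz.

67.26 kHz, 70.98 kHz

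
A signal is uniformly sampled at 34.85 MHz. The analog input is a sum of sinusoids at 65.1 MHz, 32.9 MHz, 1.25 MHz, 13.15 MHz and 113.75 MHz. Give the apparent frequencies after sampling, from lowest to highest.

fs/2 = 17.425 MHz.
65.1 MHz mod fs = 30.25 MHz.
30.25 MHz > fs/2 = 17.425 MHz, folds to fs − 30.25 MHz = 4.6 MHz.
32.9 MHz > fs/2 = 17.425 MHz, folds to fs − 32.9 MHz = 1.95 MHz.
1.25 MHz ≤ fs/2 = 17.425 MHz, passes unchanged.
13.15 MHz ≤ fs/2 = 17.425 MHz, passes unchanged.
113.75 MHz mod fs = 9.2 MHz.
9.2 MHz ≤ fs/2 = 17.425 MHz, appears at 9.2 MHz.
Distinct values: {1.25 MHz, 1.95 MHz, 4.6 MHz, 9.2 MHz, 13.15 MHz}.

1.25 MHz, 1.95 MHz, 4.6 MHz, 9.2 MHz, 13.15 MHz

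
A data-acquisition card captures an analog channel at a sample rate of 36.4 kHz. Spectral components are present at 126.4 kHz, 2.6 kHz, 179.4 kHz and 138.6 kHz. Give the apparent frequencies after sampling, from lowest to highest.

2.6 kHz, 7 kHz, 17.2 kHz

fs/2 = 18.2 kHz.
126.4 kHz mod fs = 17.2 kHz.
17.2 kHz ≤ fs/2 = 18.2 kHz, appears at 17.2 kHz.
2.6 kHz ≤ fs/2 = 18.2 kHz, passes unchanged.
179.4 kHz mod fs = 33.8 kHz.
33.8 kHz > fs/2 = 18.2 kHz, folds to fs − 33.8 kHz = 2.6 kHz.
138.6 kHz mod fs = 29.4 kHz.
29.4 kHz > fs/2 = 18.2 kHz, folds to fs − 29.4 kHz = 7 kHz.
Distinct values: {2.6 kHz, 7 kHz, 17.2 kHz}.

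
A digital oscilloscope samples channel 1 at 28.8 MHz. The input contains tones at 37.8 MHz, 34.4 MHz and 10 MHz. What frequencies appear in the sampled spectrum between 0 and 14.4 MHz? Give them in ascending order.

5.6 MHz, 9 MHz, 10 MHz

fs/2 = 14.4 MHz.
37.8 MHz mod fs = 9 MHz.
9 MHz ≤ fs/2 = 14.4 MHz, appears at 9 MHz.
34.4 MHz mod fs = 5.6 MHz.
5.6 MHz ≤ fs/2 = 14.4 MHz, appears at 5.6 MHz.
10 MHz ≤ fs/2 = 14.4 MHz, passes unchanged.
Distinct values: {5.6 MHz, 9 MHz, 10 MHz}.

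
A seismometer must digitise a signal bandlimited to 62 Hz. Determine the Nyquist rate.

Nyquist rate = 2 × 62 Hz = 124 Hz.

124 Hz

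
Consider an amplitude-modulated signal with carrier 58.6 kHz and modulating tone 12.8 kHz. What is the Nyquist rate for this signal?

142.8 kHz

AM sidebands sit at fc ± fm = 45.8 kHz and 71.4 kHz.
Highest-frequency component: 71.4 kHz.
Nyquist rate = 2 × 71.4 kHz = 142.8 kHz.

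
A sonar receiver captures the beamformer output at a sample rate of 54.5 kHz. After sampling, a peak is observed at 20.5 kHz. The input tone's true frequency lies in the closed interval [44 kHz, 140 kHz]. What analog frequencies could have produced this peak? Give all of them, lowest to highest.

Frequencies that alias to 20.5 kHz are k·fs ± 20.5 kHz for integer k ≥ 0.
k=0: 20.5 kHz.
k=1: 34 kHz, 75 kHz.
k=2: 88.5 kHz, 129.5 kHz.
k=3: 143 kHz, 184 kHz.
Within [44 kHz, 140 kHz]: 75 kHz, 88.5 kHz, 129.5 kHz.

75 kHz, 88.5 kHz, 129.5 kHz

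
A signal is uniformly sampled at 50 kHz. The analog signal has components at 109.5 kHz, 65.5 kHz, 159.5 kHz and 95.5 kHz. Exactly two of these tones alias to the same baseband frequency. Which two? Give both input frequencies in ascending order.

fs/2 = 25 kHz.
109.5 kHz mod fs = 9.5 kHz.
9.5 kHz ≤ fs/2 = 25 kHz, appears at 9.5 kHz.
65.5 kHz mod fs = 15.5 kHz.
15.5 kHz ≤ fs/2 = 25 kHz, appears at 15.5 kHz.
159.5 kHz mod fs = 9.5 kHz.
9.5 kHz ≤ fs/2 = 25 kHz, appears at 9.5 kHz.
95.5 kHz mod fs = 45.5 kHz.
45.5 kHz > fs/2 = 25 kHz, folds to fs − 45.5 kHz = 4.5 kHz.
109.5 kHz and 159.5 kHz both map to 9.5 kHz.

109.5 kHz, 159.5 kHz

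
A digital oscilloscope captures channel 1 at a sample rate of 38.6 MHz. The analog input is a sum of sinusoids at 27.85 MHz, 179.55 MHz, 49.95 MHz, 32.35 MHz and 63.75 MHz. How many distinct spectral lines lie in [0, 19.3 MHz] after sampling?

fs/2 = 19.3 MHz.
27.85 MHz > fs/2 = 19.3 MHz, folds to fs − 27.85 MHz = 10.75 MHz.
179.55 MHz mod fs = 25.15 MHz.
25.15 MHz > fs/2 = 19.3 MHz, folds to fs − 25.15 MHz = 13.45 MHz.
49.95 MHz mod fs = 11.35 MHz.
11.35 MHz ≤ fs/2 = 19.3 MHz, appears at 11.35 MHz.
32.35 MHz > fs/2 = 19.3 MHz, folds to fs − 32.35 MHz = 6.25 MHz.
63.75 MHz mod fs = 25.15 MHz.
25.15 MHz > fs/2 = 19.3 MHz, folds to fs − 25.15 MHz = 13.45 MHz.
Distinct values: {6.25 MHz, 10.75 MHz, 11.35 MHz, 13.45 MHz} → 4.

4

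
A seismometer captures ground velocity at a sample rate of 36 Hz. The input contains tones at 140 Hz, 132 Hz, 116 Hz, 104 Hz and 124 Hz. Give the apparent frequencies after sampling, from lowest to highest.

4 Hz, 8 Hz, 12 Hz, 16 Hz

fs/2 = 18 Hz.
140 Hz mod fs = 32 Hz.
32 Hz > fs/2 = 18 Hz, folds to fs − 32 Hz = 4 Hz.
132 Hz mod fs = 24 Hz.
24 Hz > fs/2 = 18 Hz, folds to fs − 24 Hz = 12 Hz.
116 Hz mod fs = 8 Hz.
8 Hz ≤ fs/2 = 18 Hz, appears at 8 Hz.
104 Hz mod fs = 32 Hz.
32 Hz > fs/2 = 18 Hz, folds to fs − 32 Hz = 4 Hz.
124 Hz mod fs = 16 Hz.
16 Hz ≤ fs/2 = 18 Hz, appears at 16 Hz.
Distinct values: {4 Hz, 8 Hz, 12 Hz, 16 Hz}.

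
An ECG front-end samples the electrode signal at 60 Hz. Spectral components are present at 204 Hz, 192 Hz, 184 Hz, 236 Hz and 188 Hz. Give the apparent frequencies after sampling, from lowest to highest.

4 Hz, 8 Hz, 12 Hz, 24 Hz

fs/2 = 30 Hz.
204 Hz mod fs = 24 Hz.
24 Hz ≤ fs/2 = 30 Hz, appears at 24 Hz.
192 Hz mod fs = 12 Hz.
12 Hz ≤ fs/2 = 30 Hz, appears at 12 Hz.
184 Hz mod fs = 4 Hz.
4 Hz ≤ fs/2 = 30 Hz, appears at 4 Hz.
236 Hz mod fs = 56 Hz.
56 Hz > fs/2 = 30 Hz, folds to fs − 56 Hz = 4 Hz.
188 Hz mod fs = 8 Hz.
8 Hz ≤ fs/2 = 30 Hz, appears at 8 Hz.
Distinct values: {4 Hz, 8 Hz, 12 Hz, 24 Hz}.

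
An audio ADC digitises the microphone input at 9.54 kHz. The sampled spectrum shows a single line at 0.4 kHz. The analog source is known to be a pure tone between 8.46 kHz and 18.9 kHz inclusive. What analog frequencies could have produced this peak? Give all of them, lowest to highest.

9.14 kHz, 9.94 kHz, 18.68 kHz

Frequencies that alias to 0.4 kHz are k·fs ± 0.4 kHz for integer k ≥ 0.
k=0: 0.4 kHz.
k=1: 9.14 kHz, 9.94 kHz.
k=2: 18.68 kHz, 19.48 kHz.
k=3: 28.22 kHz, 29.02 kHz.
Within [8.46 kHz, 18.9 kHz]: 9.14 kHz, 9.94 kHz, 18.68 kHz.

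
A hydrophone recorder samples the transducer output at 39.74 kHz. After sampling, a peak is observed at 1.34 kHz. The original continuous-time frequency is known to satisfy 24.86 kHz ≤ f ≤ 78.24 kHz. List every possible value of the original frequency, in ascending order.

38.4 kHz, 41.08 kHz, 78.14 kHz

Frequencies that alias to 1.34 kHz are k·fs ± 1.34 kHz for integer k ≥ 0.
k=0: 1.34 kHz.
k=1: 38.4 kHz, 41.08 kHz.
k=2: 78.14 kHz, 80.82 kHz.
k=3: 117.88 kHz, 120.56 kHz.
Within [24.86 kHz, 78.24 kHz]: 38.4 kHz, 41.08 kHz, 78.14 kHz.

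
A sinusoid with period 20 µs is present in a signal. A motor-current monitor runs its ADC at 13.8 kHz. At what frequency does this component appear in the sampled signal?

T = 20 µs → f = 1/T = 50 kHz.
50 kHz mod fs = 8.6 kHz.
8.6 kHz > fs/2 = 6.9 kHz, folds to fs − 8.6 kHz = 5.2 kHz.

5.2 kHz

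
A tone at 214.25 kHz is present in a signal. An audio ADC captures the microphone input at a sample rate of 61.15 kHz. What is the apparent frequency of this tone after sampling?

214.25 kHz mod fs = 30.8 kHz.
30.8 kHz > fs/2 = 30.575 kHz, folds to fs − 30.8 kHz = 30.35 kHz.

30.35 kHz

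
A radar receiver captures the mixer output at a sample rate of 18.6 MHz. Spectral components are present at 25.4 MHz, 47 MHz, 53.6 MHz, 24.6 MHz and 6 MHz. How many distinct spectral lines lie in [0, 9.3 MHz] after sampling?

fs/2 = 9.3 MHz.
25.4 MHz mod fs = 6.8 MHz.
6.8 MHz ≤ fs/2 = 9.3 MHz, appears at 6.8 MHz.
47 MHz mod fs = 9.8 MHz.
9.8 MHz > fs/2 = 9.3 MHz, folds to fs − 9.8 MHz = 8.8 MHz.
53.6 MHz mod fs = 16.4 MHz.
16.4 MHz > fs/2 = 9.3 MHz, folds to fs − 16.4 MHz = 2.2 MHz.
24.6 MHz mod fs = 6 MHz.
6 MHz ≤ fs/2 = 9.3 MHz, appears at 6 MHz.
6 MHz ≤ fs/2 = 9.3 MHz, passes unchanged.
Distinct values: {2.2 MHz, 6 MHz, 6.8 MHz, 8.8 MHz} → 4.

4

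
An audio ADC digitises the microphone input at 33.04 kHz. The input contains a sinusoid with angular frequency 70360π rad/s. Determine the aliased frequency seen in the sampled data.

2.14 kHz

ω = 70360π rad/s → f = ω/(2π) = 35180 Hz = 35.18 kHz.
35.18 kHz mod fs = 2.14 kHz.
2.14 kHz ≤ fs/2 = 16.52 kHz, appears at 2.14 kHz.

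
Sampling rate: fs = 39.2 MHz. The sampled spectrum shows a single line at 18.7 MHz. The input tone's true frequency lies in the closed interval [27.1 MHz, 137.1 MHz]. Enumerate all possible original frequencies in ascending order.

Frequencies that alias to 18.7 MHz are k·fs ± 18.7 MHz for integer k ≥ 0.
k=0: 18.7 MHz.
k=1: 20.5 MHz, 57.9 MHz.
k=2: 59.7 MHz, 97.1 MHz.
k=3: 98.9 MHz, 136.3 MHz.
k=4: 138.1 MHz, 175.5 MHz.
Within [27.1 MHz, 137.1 MHz]: 57.9 MHz, 59.7 MHz, 97.1 MHz, 98.9 MHz, 136.3 MHz.

57.9 MHz, 59.7 MHz, 97.1 MHz, 98.9 MHz, 136.3 MHz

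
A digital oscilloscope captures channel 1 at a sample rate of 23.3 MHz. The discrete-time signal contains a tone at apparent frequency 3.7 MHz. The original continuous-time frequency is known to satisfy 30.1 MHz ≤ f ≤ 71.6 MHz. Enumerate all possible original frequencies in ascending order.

Frequencies that alias to 3.7 MHz are k·fs ± 3.7 MHz for integer k ≥ 0.
k=0: 3.7 MHz.
k=1: 19.6 MHz, 27 MHz.
k=2: 42.9 MHz, 50.3 MHz.
k=3: 66.2 MHz, 73.6 MHz.
k=4: 89.5 MHz, 96.9 MHz.
Within [30.1 MHz, 71.6 MHz]: 42.9 MHz, 50.3 MHz, 66.2 MHz.

42.9 MHz, 50.3 MHz, 66.2 MHz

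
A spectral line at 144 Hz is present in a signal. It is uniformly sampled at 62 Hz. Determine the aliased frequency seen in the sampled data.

20 Hz

144 Hz mod fs = 20 Hz.
20 Hz ≤ fs/2 = 31 Hz, appears at 20 Hz.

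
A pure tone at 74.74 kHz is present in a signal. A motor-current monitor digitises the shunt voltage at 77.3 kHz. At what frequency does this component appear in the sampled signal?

2.56 kHz

74.74 kHz > fs/2 = 38.65 kHz, folds to fs − 74.74 kHz = 2.56 kHz.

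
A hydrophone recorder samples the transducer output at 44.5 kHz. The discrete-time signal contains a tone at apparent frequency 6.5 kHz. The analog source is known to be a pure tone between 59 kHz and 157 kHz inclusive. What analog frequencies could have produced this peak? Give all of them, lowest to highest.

Frequencies that alias to 6.5 kHz are k·fs ± 6.5 kHz for integer k ≥ 0.
k=0: 6.5 kHz.
k=1: 38 kHz, 51 kHz.
k=2: 82.5 kHz, 95.5 kHz.
k=3: 127 kHz, 140 kHz.
k=4: 171.5 kHz, 184.5 kHz.
Within [59 kHz, 157 kHz]: 82.5 kHz, 95.5 kHz, 127 kHz, 140 kHz.

82.5 kHz, 95.5 kHz, 127 kHz, 140 kHz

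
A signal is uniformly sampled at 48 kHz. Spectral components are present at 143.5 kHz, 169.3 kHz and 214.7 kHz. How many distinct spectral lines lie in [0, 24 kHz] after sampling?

2

fs/2 = 24 kHz.
143.5 kHz mod fs = 47.5 kHz.
47.5 kHz > fs/2 = 24 kHz, folds to fs − 47.5 kHz = 0.5 kHz.
169.3 kHz mod fs = 25.3 kHz.
25.3 kHz > fs/2 = 24 kHz, folds to fs − 25.3 kHz = 22.7 kHz.
214.7 kHz mod fs = 22.7 kHz.
22.7 kHz ≤ fs/2 = 24 kHz, appears at 22.7 kHz.
Distinct values: {0.5 kHz, 22.7 kHz} → 2.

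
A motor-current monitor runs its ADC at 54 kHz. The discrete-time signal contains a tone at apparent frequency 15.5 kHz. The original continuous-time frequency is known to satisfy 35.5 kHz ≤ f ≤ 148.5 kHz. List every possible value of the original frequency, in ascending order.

Frequencies that alias to 15.5 kHz are k·fs ± 15.5 kHz for integer k ≥ 0.
k=0: 15.5 kHz.
k=1: 38.5 kHz, 69.5 kHz.
k=2: 92.5 kHz, 123.5 kHz.
k=3: 146.5 kHz, 177.5 kHz.
k=4: 200.5 kHz, 231.5 kHz.
Within [35.5 kHz, 148.5 kHz]: 38.5 kHz, 69.5 kHz, 92.5 kHz, 123.5 kHz, 146.5 kHz.

38.5 kHz, 69.5 kHz, 92.5 kHz, 123.5 kHz, 146.5 kHz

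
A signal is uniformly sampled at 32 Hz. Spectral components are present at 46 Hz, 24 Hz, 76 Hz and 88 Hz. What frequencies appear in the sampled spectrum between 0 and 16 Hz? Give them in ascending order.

fs/2 = 16 Hz.
46 Hz mod fs = 14 Hz.
14 Hz ≤ fs/2 = 16 Hz, appears at 14 Hz.
24 Hz > fs/2 = 16 Hz, folds to fs − 24 Hz = 8 Hz.
76 Hz mod fs = 12 Hz.
12 Hz ≤ fs/2 = 16 Hz, appears at 12 Hz.
88 Hz mod fs = 24 Hz.
24 Hz > fs/2 = 16 Hz, folds to fs − 24 Hz = 8 Hz.
Distinct values: {8 Hz, 12 Hz, 14 Hz}.

8 Hz, 12 Hz, 14 Hz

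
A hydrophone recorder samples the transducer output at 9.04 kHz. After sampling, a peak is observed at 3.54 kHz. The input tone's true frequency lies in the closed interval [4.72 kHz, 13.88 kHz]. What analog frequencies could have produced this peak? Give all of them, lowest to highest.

5.5 kHz, 12.58 kHz

Frequencies that alias to 3.54 kHz are k·fs ± 3.54 kHz for integer k ≥ 0.
k=0: 3.54 kHz.
k=1: 5.5 kHz, 12.58 kHz.
k=2: 14.54 kHz, 21.62 kHz.
Within [4.72 kHz, 13.88 kHz]: 5.5 kHz, 12.58 kHz.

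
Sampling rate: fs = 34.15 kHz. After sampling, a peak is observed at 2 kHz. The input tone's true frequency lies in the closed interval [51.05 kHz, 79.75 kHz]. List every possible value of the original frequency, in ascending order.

66.3 kHz, 70.3 kHz

Frequencies that alias to 2 kHz are k·fs ± 2 kHz for integer k ≥ 0.
k=0: 2 kHz.
k=1: 32.15 kHz, 36.15 kHz.
k=2: 66.3 kHz, 70.3 kHz.
k=3: 100.45 kHz, 104.45 kHz.
Within [51.05 kHz, 79.75 kHz]: 66.3 kHz, 70.3 kHz.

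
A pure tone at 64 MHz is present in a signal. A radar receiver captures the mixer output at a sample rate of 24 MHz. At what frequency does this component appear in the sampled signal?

8 MHz

64 MHz mod fs = 16 MHz.
16 MHz > fs/2 = 12 MHz, folds to fs − 16 MHz = 8 MHz.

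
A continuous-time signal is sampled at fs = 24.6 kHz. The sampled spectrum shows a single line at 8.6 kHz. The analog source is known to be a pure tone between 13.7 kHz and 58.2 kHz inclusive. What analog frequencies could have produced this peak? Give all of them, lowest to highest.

Frequencies that alias to 8.6 kHz are k·fs ± 8.6 kHz for integer k ≥ 0.
k=0: 8.6 kHz.
k=1: 16 kHz, 33.2 kHz.
k=2: 40.6 kHz, 57.8 kHz.
k=3: 65.2 kHz, 82.4 kHz.
Within [13.7 kHz, 58.2 kHz]: 16 kHz, 33.2 kHz, 40.6 kHz, 57.8 kHz.

16 kHz, 33.2 kHz, 40.6 kHz, 57.8 kHz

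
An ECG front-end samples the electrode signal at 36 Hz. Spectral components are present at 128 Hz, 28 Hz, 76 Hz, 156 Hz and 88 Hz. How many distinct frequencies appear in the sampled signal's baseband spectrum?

4

fs/2 = 18 Hz.
128 Hz mod fs = 20 Hz.
20 Hz > fs/2 = 18 Hz, folds to fs − 20 Hz = 16 Hz.
28 Hz > fs/2 = 18 Hz, folds to fs − 28 Hz = 8 Hz.
76 Hz mod fs = 4 Hz.
4 Hz ≤ fs/2 = 18 Hz, appears at 4 Hz.
156 Hz mod fs = 12 Hz.
12 Hz ≤ fs/2 = 18 Hz, appears at 12 Hz.
88 Hz mod fs = 16 Hz.
16 Hz ≤ fs/2 = 18 Hz, appears at 16 Hz.
Distinct values: {4 Hz, 8 Hz, 12 Hz, 16 Hz} → 4.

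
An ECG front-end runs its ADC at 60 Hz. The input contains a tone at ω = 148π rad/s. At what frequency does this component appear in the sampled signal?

ω = 148π rad/s → f = ω/(2π) = 74 Hz.
74 Hz mod fs = 14 Hz.
14 Hz ≤ fs/2 = 30 Hz, appears at 14 Hz.

14 Hz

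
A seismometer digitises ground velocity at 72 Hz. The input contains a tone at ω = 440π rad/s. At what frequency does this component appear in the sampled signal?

4 Hz

ω = 440π rad/s → f = ω/(2π) = 220 Hz.
220 Hz mod fs = 4 Hz.
4 Hz ≤ fs/2 = 36 Hz, appears at 4 Hz.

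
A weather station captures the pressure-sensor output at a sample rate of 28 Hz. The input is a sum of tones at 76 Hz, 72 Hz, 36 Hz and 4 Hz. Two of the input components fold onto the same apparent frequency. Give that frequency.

8 Hz

fs/2 = 14 Hz.
76 Hz mod fs = 20 Hz.
20 Hz > fs/2 = 14 Hz, folds to fs − 20 Hz = 8 Hz.
72 Hz mod fs = 16 Hz.
16 Hz > fs/2 = 14 Hz, folds to fs − 16 Hz = 12 Hz.
36 Hz mod fs = 8 Hz.
8 Hz ≤ fs/2 = 14 Hz, appears at 8 Hz.
4 Hz ≤ fs/2 = 14 Hz, passes unchanged.
36 Hz and 76 Hz both map to 8 Hz.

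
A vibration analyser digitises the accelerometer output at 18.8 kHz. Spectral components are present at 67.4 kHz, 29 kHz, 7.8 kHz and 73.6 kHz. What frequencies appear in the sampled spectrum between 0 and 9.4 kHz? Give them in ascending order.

1.6 kHz, 7.8 kHz, 8.6 kHz

fs/2 = 9.4 kHz.
67.4 kHz mod fs = 11 kHz.
11 kHz > fs/2 = 9.4 kHz, folds to fs − 11 kHz = 7.8 kHz.
29 kHz mod fs = 10.2 kHz.
10.2 kHz > fs/2 = 9.4 kHz, folds to fs − 10.2 kHz = 8.6 kHz.
7.8 kHz ≤ fs/2 = 9.4 kHz, passes unchanged.
73.6 kHz mod fs = 17.2 kHz.
17.2 kHz > fs/2 = 9.4 kHz, folds to fs − 17.2 kHz = 1.6 kHz.
Distinct values: {1.6 kHz, 7.8 kHz, 8.6 kHz}.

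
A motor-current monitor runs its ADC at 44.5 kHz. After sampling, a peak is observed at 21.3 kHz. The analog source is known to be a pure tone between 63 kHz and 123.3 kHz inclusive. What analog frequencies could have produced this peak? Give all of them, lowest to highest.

65.8 kHz, 67.7 kHz, 110.3 kHz, 112.2 kHz

Frequencies that alias to 21.3 kHz are k·fs ± 21.3 kHz for integer k ≥ 0.
k=0: 21.3 kHz.
k=1: 23.2 kHz, 65.8 kHz.
k=2: 67.7 kHz, 110.3 kHz.
k=3: 112.2 kHz, 154.8 kHz.
k=4: 156.7 kHz, 199.3 kHz.
Within [63 kHz, 123.3 kHz]: 65.8 kHz, 67.7 kHz, 110.3 kHz, 112.2 kHz.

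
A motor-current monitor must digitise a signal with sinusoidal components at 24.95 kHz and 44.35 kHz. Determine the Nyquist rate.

Highest-frequency component: 44.35 kHz.
Nyquist rate = 2 × 44.35 kHz = 88.7 kHz.

88.7 kHz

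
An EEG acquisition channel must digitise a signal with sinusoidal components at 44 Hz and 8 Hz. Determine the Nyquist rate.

Highest-frequency component: 44 Hz.
Nyquist rate = 2 × 44 Hz = 88 Hz.

88 Hz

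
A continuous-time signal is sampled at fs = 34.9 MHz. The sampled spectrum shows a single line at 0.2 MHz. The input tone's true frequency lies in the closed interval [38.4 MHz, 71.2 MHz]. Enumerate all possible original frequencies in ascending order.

69.6 MHz, 70 MHz

Frequencies that alias to 0.2 MHz are k·fs ± 0.2 MHz for integer k ≥ 0.
k=0: 0.2 MHz.
k=1: 34.7 MHz, 35.1 MHz.
k=2: 69.6 MHz, 70 MHz.
k=3: 104.5 MHz, 104.9 MHz.
Within [38.4 MHz, 71.2 MHz]: 69.6 MHz, 70 MHz.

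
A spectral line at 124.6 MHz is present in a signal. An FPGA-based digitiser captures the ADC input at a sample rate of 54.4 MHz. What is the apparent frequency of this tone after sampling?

124.6 MHz mod fs = 15.8 MHz.
15.8 MHz ≤ fs/2 = 27.2 MHz, appears at 15.8 MHz.

15.8 MHz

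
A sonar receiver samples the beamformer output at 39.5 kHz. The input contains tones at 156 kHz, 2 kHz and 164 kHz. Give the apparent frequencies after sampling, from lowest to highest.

2 kHz, 6 kHz

fs/2 = 19.75 kHz.
156 kHz mod fs = 37.5 kHz.
37.5 kHz > fs/2 = 19.75 kHz, folds to fs − 37.5 kHz = 2 kHz.
2 kHz ≤ fs/2 = 19.75 kHz, passes unchanged.
164 kHz mod fs = 6 kHz.
6 kHz ≤ fs/2 = 19.75 kHz, appears at 6 kHz.
Distinct values: {2 kHz, 6 kHz}.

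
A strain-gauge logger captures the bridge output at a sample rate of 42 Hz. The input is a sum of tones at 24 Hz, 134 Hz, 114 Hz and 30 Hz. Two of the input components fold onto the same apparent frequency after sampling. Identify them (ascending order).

30 Hz, 114 Hz

fs/2 = 21 Hz.
24 Hz > fs/2 = 21 Hz, folds to fs − 24 Hz = 18 Hz.
134 Hz mod fs = 8 Hz.
8 Hz ≤ fs/2 = 21 Hz, appears at 8 Hz.
114 Hz mod fs = 30 Hz.
30 Hz > fs/2 = 21 Hz, folds to fs − 30 Hz = 12 Hz.
30 Hz > fs/2 = 21 Hz, folds to fs − 30 Hz = 12 Hz.
30 Hz and 114 Hz both map to 12 Hz.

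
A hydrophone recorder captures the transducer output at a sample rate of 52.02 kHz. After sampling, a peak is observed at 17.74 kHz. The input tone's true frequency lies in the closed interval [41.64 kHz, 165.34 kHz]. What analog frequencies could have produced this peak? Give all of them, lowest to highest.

69.76 kHz, 86.3 kHz, 121.78 kHz, 138.32 kHz

Frequencies that alias to 17.74 kHz are k·fs ± 17.74 kHz for integer k ≥ 0.
k=0: 17.74 kHz.
k=1: 34.28 kHz, 69.76 kHz.
k=2: 86.3 kHz, 121.78 kHz.
k=3: 138.32 kHz, 173.8 kHz.
k=4: 190.34 kHz, 225.82 kHz.
Within [41.64 kHz, 165.34 kHz]: 69.76 kHz, 86.3 kHz, 121.78 kHz, 138.32 kHz.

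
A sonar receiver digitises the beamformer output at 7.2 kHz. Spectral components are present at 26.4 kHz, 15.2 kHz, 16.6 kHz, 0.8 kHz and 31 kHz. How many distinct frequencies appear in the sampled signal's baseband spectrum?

3

fs/2 = 3.6 kHz.
26.4 kHz mod fs = 4.8 kHz.
4.8 kHz > fs/2 = 3.6 kHz, folds to fs − 4.8 kHz = 2.4 kHz.
15.2 kHz mod fs = 0.8 kHz.
0.8 kHz ≤ fs/2 = 3.6 kHz, appears at 0.8 kHz.
16.6 kHz mod fs = 2.2 kHz.
2.2 kHz ≤ fs/2 = 3.6 kHz, appears at 2.2 kHz.
0.8 kHz ≤ fs/2 = 3.6 kHz, passes unchanged.
31 kHz mod fs = 2.2 kHz.
2.2 kHz ≤ fs/2 = 3.6 kHz, appears at 2.2 kHz.
Distinct values: {0.8 kHz, 2.2 kHz, 2.4 kHz} → 3.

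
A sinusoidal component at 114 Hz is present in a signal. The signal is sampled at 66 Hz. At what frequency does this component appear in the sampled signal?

18 Hz

114 Hz mod fs = 48 Hz.
48 Hz > fs/2 = 33 Hz, folds to fs − 48 Hz = 18 Hz.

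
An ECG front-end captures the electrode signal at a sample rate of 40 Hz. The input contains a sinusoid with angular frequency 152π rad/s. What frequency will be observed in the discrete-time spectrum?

ω = 152π rad/s → f = ω/(2π) = 76 Hz.
76 Hz mod fs = 36 Hz.
36 Hz > fs/2 = 20 Hz, folds to fs − 36 Hz = 4 Hz.

4 Hz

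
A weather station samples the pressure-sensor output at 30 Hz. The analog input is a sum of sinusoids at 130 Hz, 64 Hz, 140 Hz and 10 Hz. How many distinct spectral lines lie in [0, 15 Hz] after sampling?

2

fs/2 = 15 Hz.
130 Hz mod fs = 10 Hz.
10 Hz ≤ fs/2 = 15 Hz, appears at 10 Hz.
64 Hz mod fs = 4 Hz.
4 Hz ≤ fs/2 = 15 Hz, appears at 4 Hz.
140 Hz mod fs = 20 Hz.
20 Hz > fs/2 = 15 Hz, folds to fs − 20 Hz = 10 Hz.
10 Hz ≤ fs/2 = 15 Hz, passes unchanged.
Distinct values: {4 Hz, 10 Hz} → 2.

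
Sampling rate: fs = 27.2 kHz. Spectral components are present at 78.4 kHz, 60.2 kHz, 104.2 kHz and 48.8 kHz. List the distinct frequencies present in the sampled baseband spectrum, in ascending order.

fs/2 = 13.6 kHz.
78.4 kHz mod fs = 24 kHz.
24 kHz > fs/2 = 13.6 kHz, folds to fs − 24 kHz = 3.2 kHz.
60.2 kHz mod fs = 5.8 kHz.
5.8 kHz ≤ fs/2 = 13.6 kHz, appears at 5.8 kHz.
104.2 kHz mod fs = 22.6 kHz.
22.6 kHz > fs/2 = 13.6 kHz, folds to fs − 22.6 kHz = 4.6 kHz.
48.8 kHz mod fs = 21.6 kHz.
21.6 kHz > fs/2 = 13.6 kHz, folds to fs − 21.6 kHz = 5.6 kHz.
Distinct values: {3.2 kHz, 4.6 kHz, 5.6 kHz, 5.8 kHz}.

3.2 kHz, 4.6 kHz, 5.6 kHz, 5.8 kHz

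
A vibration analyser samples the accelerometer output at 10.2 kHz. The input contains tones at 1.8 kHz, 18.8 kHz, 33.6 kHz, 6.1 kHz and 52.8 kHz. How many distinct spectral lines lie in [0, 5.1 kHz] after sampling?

4

fs/2 = 5.1 kHz.
1.8 kHz ≤ fs/2 = 5.1 kHz, passes unchanged.
18.8 kHz mod fs = 8.6 kHz.
8.6 kHz > fs/2 = 5.1 kHz, folds to fs − 8.6 kHz = 1.6 kHz.
33.6 kHz mod fs = 3 kHz.
3 kHz ≤ fs/2 = 5.1 kHz, appears at 3 kHz.
6.1 kHz > fs/2 = 5.1 kHz, folds to fs − 6.1 kHz = 4.1 kHz.
52.8 kHz mod fs = 1.8 kHz.
1.8 kHz ≤ fs/2 = 5.1 kHz, appears at 1.8 kHz.
Distinct values: {1.6 kHz, 1.8 kHz, 3 kHz, 4.1 kHz} → 4.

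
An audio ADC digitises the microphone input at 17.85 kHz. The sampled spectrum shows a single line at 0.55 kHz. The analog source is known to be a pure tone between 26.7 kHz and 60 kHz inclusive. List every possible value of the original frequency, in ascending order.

35.15 kHz, 36.25 kHz, 53 kHz, 54.1 kHz

Frequencies that alias to 0.55 kHz are k·fs ± 0.55 kHz for integer k ≥ 0.
k=0: 0.55 kHz.
k=1: 17.3 kHz, 18.4 kHz.
k=2: 35.15 kHz, 36.25 kHz.
k=3: 53 kHz, 54.1 kHz.
k=4: 70.85 kHz, 71.95 kHz.
Within [26.7 kHz, 60 kHz]: 35.15 kHz, 36.25 kHz, 53 kHz, 54.1 kHz.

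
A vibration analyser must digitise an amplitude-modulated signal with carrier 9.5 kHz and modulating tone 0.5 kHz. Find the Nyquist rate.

AM sidebands sit at fc ± fm = 9 kHz and 10 kHz.
Highest-frequency component: 10 kHz.
Nyquist rate = 2 × 10 kHz = 20 kHz.

20 kHz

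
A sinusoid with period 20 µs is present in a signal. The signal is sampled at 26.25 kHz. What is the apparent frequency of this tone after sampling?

2.5 kHz

T = 20 µs → f = 1/T = 50 kHz.
50 kHz mod fs = 23.75 kHz.
23.75 kHz > fs/2 = 13.125 kHz, folds to fs − 23.75 kHz = 2.5 kHz.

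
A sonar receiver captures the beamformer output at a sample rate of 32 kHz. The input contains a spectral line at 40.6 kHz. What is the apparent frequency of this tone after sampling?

40.6 kHz mod fs = 8.6 kHz.
8.6 kHz ≤ fs/2 = 16 kHz, appears at 8.6 kHz.

8.6 kHz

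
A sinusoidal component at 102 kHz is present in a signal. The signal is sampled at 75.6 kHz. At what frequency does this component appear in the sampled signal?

26.4 kHz

102 kHz mod fs = 26.4 kHz.
26.4 kHz ≤ fs/2 = 37.8 kHz, appears at 26.4 kHz.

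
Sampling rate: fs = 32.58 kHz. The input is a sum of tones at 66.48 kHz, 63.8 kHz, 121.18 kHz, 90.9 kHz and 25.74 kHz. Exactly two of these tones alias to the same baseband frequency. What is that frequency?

fs/2 = 16.29 kHz.
66.48 kHz mod fs = 1.32 kHz.
1.32 kHz ≤ fs/2 = 16.29 kHz, appears at 1.32 kHz.
63.8 kHz mod fs = 31.22 kHz.
31.22 kHz > fs/2 = 16.29 kHz, folds to fs − 31.22 kHz = 1.36 kHz.
121.18 kHz mod fs = 23.44 kHz.
23.44 kHz > fs/2 = 16.29 kHz, folds to fs − 23.44 kHz = 9.14 kHz.
90.9 kHz mod fs = 25.74 kHz.
25.74 kHz > fs/2 = 16.29 kHz, folds to fs − 25.74 kHz = 6.84 kHz.
25.74 kHz > fs/2 = 16.29 kHz, folds to fs − 25.74 kHz = 6.84 kHz.
25.74 kHz and 90.9 kHz both map to 6.84 kHz.

6.84 kHz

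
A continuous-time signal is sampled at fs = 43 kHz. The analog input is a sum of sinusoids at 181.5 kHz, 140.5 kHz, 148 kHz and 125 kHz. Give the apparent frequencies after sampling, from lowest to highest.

4 kHz, 9.5 kHz, 11.5 kHz, 19 kHz

fs/2 = 21.5 kHz.
181.5 kHz mod fs = 9.5 kHz.
9.5 kHz ≤ fs/2 = 21.5 kHz, appears at 9.5 kHz.
140.5 kHz mod fs = 11.5 kHz.
11.5 kHz ≤ fs/2 = 21.5 kHz, appears at 11.5 kHz.
148 kHz mod fs = 19 kHz.
19 kHz ≤ fs/2 = 21.5 kHz, appears at 19 kHz.
125 kHz mod fs = 39 kHz.
39 kHz > fs/2 = 21.5 kHz, folds to fs − 39 kHz = 4 kHz.
Distinct values: {4 kHz, 9.5 kHz, 11.5 kHz, 19 kHz}.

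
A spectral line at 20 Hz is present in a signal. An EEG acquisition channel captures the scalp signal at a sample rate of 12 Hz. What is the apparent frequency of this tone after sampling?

4 Hz

20 Hz mod fs = 8 Hz.
8 Hz > fs/2 = 6 Hz, folds to fs − 8 Hz = 4 Hz.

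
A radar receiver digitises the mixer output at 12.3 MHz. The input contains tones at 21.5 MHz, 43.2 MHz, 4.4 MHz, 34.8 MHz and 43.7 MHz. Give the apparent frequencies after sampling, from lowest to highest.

2.1 MHz, 3.1 MHz, 4.4 MHz, 5.5 MHz, 6 MHz

fs/2 = 6.15 MHz.
21.5 MHz mod fs = 9.2 MHz.
9.2 MHz > fs/2 = 6.15 MHz, folds to fs − 9.2 MHz = 3.1 MHz.
43.2 MHz mod fs = 6.3 MHz.
6.3 MHz > fs/2 = 6.15 MHz, folds to fs − 6.3 MHz = 6 MHz.
4.4 MHz ≤ fs/2 = 6.15 MHz, passes unchanged.
34.8 MHz mod fs = 10.2 MHz.
10.2 MHz > fs/2 = 6.15 MHz, folds to fs − 10.2 MHz = 2.1 MHz.
43.7 MHz mod fs = 6.8 MHz.
6.8 MHz > fs/2 = 6.15 MHz, folds to fs − 6.8 MHz = 5.5 MHz.
Distinct values: {2.1 MHz, 3.1 MHz, 4.4 MHz, 5.5 MHz, 6 MHz}.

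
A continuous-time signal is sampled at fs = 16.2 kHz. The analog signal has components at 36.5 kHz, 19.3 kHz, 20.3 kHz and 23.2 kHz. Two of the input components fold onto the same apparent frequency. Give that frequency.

fs/2 = 8.1 kHz.
36.5 kHz mod fs = 4.1 kHz.
4.1 kHz ≤ fs/2 = 8.1 kHz, appears at 4.1 kHz.
19.3 kHz mod fs = 3.1 kHz.
3.1 kHz ≤ fs/2 = 8.1 kHz, appears at 3.1 kHz.
20.3 kHz mod fs = 4.1 kHz.
4.1 kHz ≤ fs/2 = 8.1 kHz, appears at 4.1 kHz.
23.2 kHz mod fs = 7 kHz.
7 kHz ≤ fs/2 = 8.1 kHz, appears at 7 kHz.
20.3 kHz and 36.5 kHz both map to 4.1 kHz.

4.1 kHz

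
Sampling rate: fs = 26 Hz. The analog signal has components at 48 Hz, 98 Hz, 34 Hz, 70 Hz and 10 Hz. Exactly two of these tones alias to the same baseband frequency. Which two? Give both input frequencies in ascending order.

fs/2 = 13 Hz.
48 Hz mod fs = 22 Hz.
22 Hz > fs/2 = 13 Hz, folds to fs − 22 Hz = 4 Hz.
98 Hz mod fs = 20 Hz.
20 Hz > fs/2 = 13 Hz, folds to fs − 20 Hz = 6 Hz.
34 Hz mod fs = 8 Hz.
8 Hz ≤ fs/2 = 13 Hz, appears at 8 Hz.
70 Hz mod fs = 18 Hz.
18 Hz > fs/2 = 13 Hz, folds to fs − 18 Hz = 8 Hz.
10 Hz ≤ fs/2 = 13 Hz, passes unchanged.
34 Hz and 70 Hz both map to 8 Hz.

34 Hz, 70 Hz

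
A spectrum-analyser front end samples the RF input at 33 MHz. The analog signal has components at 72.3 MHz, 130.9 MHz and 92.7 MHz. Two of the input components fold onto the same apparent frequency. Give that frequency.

fs/2 = 16.5 MHz.
72.3 MHz mod fs = 6.3 MHz.
6.3 MHz ≤ fs/2 = 16.5 MHz, appears at 6.3 MHz.
130.9 MHz mod fs = 31.9 MHz.
31.9 MHz > fs/2 = 16.5 MHz, folds to fs − 31.9 MHz = 1.1 MHz.
92.7 MHz mod fs = 26.7 MHz.
26.7 MHz > fs/2 = 16.5 MHz, folds to fs − 26.7 MHz = 6.3 MHz.
72.3 MHz and 92.7 MHz both map to 6.3 MHz.

6.3 MHz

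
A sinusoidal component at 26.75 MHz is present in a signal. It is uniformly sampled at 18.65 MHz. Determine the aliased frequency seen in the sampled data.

8.1 MHz

26.75 MHz mod fs = 8.1 MHz.
8.1 MHz ≤ fs/2 = 9.325 MHz, appears at 8.1 MHz.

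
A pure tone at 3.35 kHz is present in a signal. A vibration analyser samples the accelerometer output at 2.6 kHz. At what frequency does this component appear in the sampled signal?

3.35 kHz mod fs = 0.75 kHz.
0.75 kHz ≤ fs/2 = 1.3 kHz, appears at 0.75 kHz.

0.75 kHz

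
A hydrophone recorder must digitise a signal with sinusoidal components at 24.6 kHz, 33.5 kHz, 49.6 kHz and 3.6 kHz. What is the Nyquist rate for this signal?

Highest-frequency component: 49.6 kHz.
Nyquist rate = 2 × 49.6 kHz = 99.2 kHz.

99.2 kHz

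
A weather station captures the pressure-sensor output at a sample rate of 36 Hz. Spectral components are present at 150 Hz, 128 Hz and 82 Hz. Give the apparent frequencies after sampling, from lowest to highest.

6 Hz, 10 Hz, 16 Hz

fs/2 = 18 Hz.
150 Hz mod fs = 6 Hz.
6 Hz ≤ fs/2 = 18 Hz, appears at 6 Hz.
128 Hz mod fs = 20 Hz.
20 Hz > fs/2 = 18 Hz, folds to fs − 20 Hz = 16 Hz.
82 Hz mod fs = 10 Hz.
10 Hz ≤ fs/2 = 18 Hz, appears at 10 Hz.
Distinct values: {6 Hz, 10 Hz, 16 Hz}.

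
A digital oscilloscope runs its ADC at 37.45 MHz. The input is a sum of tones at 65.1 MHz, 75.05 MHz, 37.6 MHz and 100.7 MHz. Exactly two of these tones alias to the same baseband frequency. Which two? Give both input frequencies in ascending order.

37.6 MHz, 75.05 MHz

fs/2 = 18.725 MHz.
65.1 MHz mod fs = 27.65 MHz.
27.65 MHz > fs/2 = 18.725 MHz, folds to fs − 27.65 MHz = 9.8 MHz.
75.05 MHz mod fs = 0.15 MHz.
0.15 MHz ≤ fs/2 = 18.725 MHz, appears at 0.15 MHz.
37.6 MHz mod fs = 0.15 MHz.
0.15 MHz ≤ fs/2 = 18.725 MHz, appears at 0.15 MHz.
100.7 MHz mod fs = 25.8 MHz.
25.8 MHz > fs/2 = 18.725 MHz, folds to fs − 25.8 MHz = 11.65 MHz.
37.6 MHz and 75.05 MHz both map to 0.15 MHz.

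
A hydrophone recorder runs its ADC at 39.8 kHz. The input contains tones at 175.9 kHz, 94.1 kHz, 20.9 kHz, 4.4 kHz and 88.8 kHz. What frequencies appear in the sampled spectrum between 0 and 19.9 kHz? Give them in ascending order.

4.4 kHz, 9.2 kHz, 14.5 kHz, 16.7 kHz, 18.9 kHz

fs/2 = 19.9 kHz.
175.9 kHz mod fs = 16.7 kHz.
16.7 kHz ≤ fs/2 = 19.9 kHz, appears at 16.7 kHz.
94.1 kHz mod fs = 14.5 kHz.
14.5 kHz ≤ fs/2 = 19.9 kHz, appears at 14.5 kHz.
20.9 kHz > fs/2 = 19.9 kHz, folds to fs − 20.9 kHz = 18.9 kHz.
4.4 kHz ≤ fs/2 = 19.9 kHz, passes unchanged.
88.8 kHz mod fs = 9.2 kHz.
9.2 kHz ≤ fs/2 = 19.9 kHz, appears at 9.2 kHz.
Distinct values: {4.4 kHz, 9.2 kHz, 14.5 kHz, 16.7 kHz, 18.9 kHz}.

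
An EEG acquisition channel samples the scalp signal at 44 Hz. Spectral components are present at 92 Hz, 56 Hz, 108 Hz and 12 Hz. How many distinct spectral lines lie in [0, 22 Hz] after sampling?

3

fs/2 = 22 Hz.
92 Hz mod fs = 4 Hz.
4 Hz ≤ fs/2 = 22 Hz, appears at 4 Hz.
56 Hz mod fs = 12 Hz.
12 Hz ≤ fs/2 = 22 Hz, appears at 12 Hz.
108 Hz mod fs = 20 Hz.
20 Hz ≤ fs/2 = 22 Hz, appears at 20 Hz.
12 Hz ≤ fs/2 = 22 Hz, passes unchanged.
Distinct values: {4 Hz, 12 Hz, 20 Hz} → 3.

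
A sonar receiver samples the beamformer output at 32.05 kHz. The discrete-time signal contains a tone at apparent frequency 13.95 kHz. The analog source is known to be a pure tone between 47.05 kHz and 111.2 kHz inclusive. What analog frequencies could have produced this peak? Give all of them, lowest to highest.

50.15 kHz, 78.05 kHz, 82.2 kHz, 110.1 kHz

Frequencies that alias to 13.95 kHz are k·fs ± 13.95 kHz for integer k ≥ 0.
k=0: 13.95 kHz.
k=1: 18.1 kHz, 46 kHz.
k=2: 50.15 kHz, 78.05 kHz.
k=3: 82.2 kHz, 110.1 kHz.
k=4: 114.25 kHz, 142.15 kHz.
Within [47.05 kHz, 111.2 kHz]: 50.15 kHz, 78.05 kHz, 82.2 kHz, 110.1 kHz.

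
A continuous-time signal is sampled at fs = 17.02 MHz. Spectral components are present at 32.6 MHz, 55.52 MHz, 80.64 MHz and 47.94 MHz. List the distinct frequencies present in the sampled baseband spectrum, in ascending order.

1.44 MHz, 3.12 MHz, 4.46 MHz

fs/2 = 8.51 MHz.
32.6 MHz mod fs = 15.58 MHz.
15.58 MHz > fs/2 = 8.51 MHz, folds to fs − 15.58 MHz = 1.44 MHz.
55.52 MHz mod fs = 4.46 MHz.
4.46 MHz ≤ fs/2 = 8.51 MHz, appears at 4.46 MHz.
80.64 MHz mod fs = 12.56 MHz.
12.56 MHz > fs/2 = 8.51 MHz, folds to fs − 12.56 MHz = 4.46 MHz.
47.94 MHz mod fs = 13.9 MHz.
13.9 MHz > fs/2 = 8.51 MHz, folds to fs − 13.9 MHz = 3.12 MHz.
Distinct values: {1.44 MHz, 3.12 MHz, 4.46 MHz}.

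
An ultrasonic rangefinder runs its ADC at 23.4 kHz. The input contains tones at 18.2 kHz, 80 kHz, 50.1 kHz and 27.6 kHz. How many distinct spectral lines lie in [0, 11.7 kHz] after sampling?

fs/2 = 11.7 kHz.
18.2 kHz > fs/2 = 11.7 kHz, folds to fs − 18.2 kHz = 5.2 kHz.
80 kHz mod fs = 9.8 kHz.
9.8 kHz ≤ fs/2 = 11.7 kHz, appears at 9.8 kHz.
50.1 kHz mod fs = 3.3 kHz.
3.3 kHz ≤ fs/2 = 11.7 kHz, appears at 3.3 kHz.
27.6 kHz mod fs = 4.2 kHz.
4.2 kHz ≤ fs/2 = 11.7 kHz, appears at 4.2 kHz.
Distinct values: {3.3 kHz, 4.2 kHz, 5.2 kHz, 9.8 kHz} → 4.

4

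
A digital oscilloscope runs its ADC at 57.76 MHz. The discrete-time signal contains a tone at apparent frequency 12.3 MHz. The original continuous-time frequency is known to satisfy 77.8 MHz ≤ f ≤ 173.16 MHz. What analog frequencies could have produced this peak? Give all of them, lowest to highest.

Frequencies that alias to 12.3 MHz are k·fs ± 12.3 MHz for integer k ≥ 0.
k=0: 12.3 MHz.
k=1: 45.46 MHz, 70.06 MHz.
k=2: 103.22 MHz, 127.82 MHz.
k=3: 160.98 MHz, 185.58 MHz.
k=4: 218.74 MHz, 243.34 MHz.
Within [77.8 MHz, 173.16 MHz]: 103.22 MHz, 127.82 MHz, 160.98 MHz.

103.22 MHz, 127.82 MHz, 160.98 MHz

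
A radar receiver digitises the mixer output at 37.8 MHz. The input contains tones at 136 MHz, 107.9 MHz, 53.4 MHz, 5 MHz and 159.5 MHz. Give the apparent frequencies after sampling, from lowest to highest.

5 MHz, 5.5 MHz, 8.3 MHz, 15.2 MHz, 15.6 MHz

fs/2 = 18.9 MHz.
136 MHz mod fs = 22.6 MHz.
22.6 MHz > fs/2 = 18.9 MHz, folds to fs − 22.6 MHz = 15.2 MHz.
107.9 MHz mod fs = 32.3 MHz.
32.3 MHz > fs/2 = 18.9 MHz, folds to fs − 32.3 MHz = 5.5 MHz.
53.4 MHz mod fs = 15.6 MHz.
15.6 MHz ≤ fs/2 = 18.9 MHz, appears at 15.6 MHz.
5 MHz ≤ fs/2 = 18.9 MHz, passes unchanged.
159.5 MHz mod fs = 8.3 MHz.
8.3 MHz ≤ fs/2 = 18.9 MHz, appears at 8.3 MHz.
Distinct values: {5 MHz, 5.5 MHz, 8.3 MHz, 15.2 MHz, 15.6 MHz}.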